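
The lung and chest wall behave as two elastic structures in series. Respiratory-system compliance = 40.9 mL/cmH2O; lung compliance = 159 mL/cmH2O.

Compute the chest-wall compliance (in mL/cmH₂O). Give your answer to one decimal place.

1/Ccw = 1/Crs − 1/CL.
1/Ccw = 1/40.9 − 1/159 = 0.01816.
Ccw = 55.066 mL/cmH2O.

55.1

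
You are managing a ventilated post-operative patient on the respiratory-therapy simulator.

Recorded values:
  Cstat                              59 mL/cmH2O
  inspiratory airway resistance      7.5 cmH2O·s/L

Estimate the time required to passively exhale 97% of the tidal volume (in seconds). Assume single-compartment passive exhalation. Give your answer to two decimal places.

τ = R × C = 7.5 × 59 mL/cmH2O = 7.5 × 0.059 L/cmH2O = 0.4425 s.
Exhaled fraction f = 1 − e^(−t/τ) → t = −τ·ln(1 − f) = −0.4425·ln(0.03) = 1.552 s.

1.55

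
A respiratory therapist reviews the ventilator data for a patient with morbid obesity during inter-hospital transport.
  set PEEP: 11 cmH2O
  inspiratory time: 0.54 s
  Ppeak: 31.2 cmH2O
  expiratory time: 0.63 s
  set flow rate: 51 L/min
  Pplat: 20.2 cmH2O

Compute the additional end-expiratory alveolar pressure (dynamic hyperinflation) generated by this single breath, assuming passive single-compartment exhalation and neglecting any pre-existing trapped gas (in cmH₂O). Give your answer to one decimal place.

3.5

Flow: 51 L/min ÷ 60 = 0.85 L/s.
Vt = flow × Ti = 0.85 L/s × 0.54 s × 1000 mL/L = 459.0 mL.
R = (PIP − Pplat)/V̇ = (31.2 − 20.2) / 0.85 = 11.0/0.85 = 12.941 cmH2O·s/L.
C = Vt/(Pplat − PEEP) = 459.0 / (20.2 − 11) = 459.0/9.2 = 49.891 mL/cmH2O.
τ = R × C = 12.941 × 0.04989 L/cmH2O = 0.6456 s.
Fraction remaining = e^(−Te/τ) = e^(−0.63/0.6456) = 0.3769; trapped volume = 459.0 × 0.3769 = 173.0 mL.
Additional alveolar pressure from trapping ≈ V_trapped / C = 173.0 / 49.891 = 3.468 cmH2O.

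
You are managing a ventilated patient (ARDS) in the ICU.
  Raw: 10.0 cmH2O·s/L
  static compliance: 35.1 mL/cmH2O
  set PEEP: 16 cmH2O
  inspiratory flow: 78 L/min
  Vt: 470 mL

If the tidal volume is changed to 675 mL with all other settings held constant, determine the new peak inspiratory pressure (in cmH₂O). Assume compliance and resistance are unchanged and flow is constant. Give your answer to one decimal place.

Flow: 78 L/min ÷ 60 = 1.3 L/s.
PIP = Vt/C + R·V̇ + PEEP (constant-flow equation of motion).
Only the elastic term changes: ΔPIP = ΔVt / C = (675 − 470) / 35.1 = 5.84 cmH2O.
Original PIP = 470/35.1 + 10.0×1.3 + 16 = 42.39 cmH2O; new PIP = 42.39 + (5.84) = 48.23 cmH2O.

48.2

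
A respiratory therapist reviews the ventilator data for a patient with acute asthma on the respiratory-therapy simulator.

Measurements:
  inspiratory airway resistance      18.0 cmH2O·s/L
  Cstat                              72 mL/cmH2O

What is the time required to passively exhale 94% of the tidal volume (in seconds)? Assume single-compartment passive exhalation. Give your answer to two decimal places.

3.65

τ = R × C = 18.0 × 72 mL/cmH2O = 18.0 × 0.072 L/cmH2O = 1.296 s.
Exhaled fraction f = 1 − e^(−t/τ) → t = −τ·ln(1 − f) = −1.296·ln(0.06) = 3.646 s.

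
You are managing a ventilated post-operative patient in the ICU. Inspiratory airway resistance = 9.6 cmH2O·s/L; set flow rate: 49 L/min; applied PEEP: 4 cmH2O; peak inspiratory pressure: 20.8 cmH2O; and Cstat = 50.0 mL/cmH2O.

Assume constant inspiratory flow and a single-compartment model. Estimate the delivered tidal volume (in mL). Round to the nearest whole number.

448

Flow: 49 L/min ÷ 60 = 0.8167 L/s.
Equation of motion (constant flow): PIP = Vt/C + R·V̇ + PEEP.
Vt/C = PIP − R·V̇ − PEEP = 20.8 − 7.84 − 4 = 8.96 cmH2O.
Vt = C × 8.96 = 50.0 × 8.96 = 448.0 mL.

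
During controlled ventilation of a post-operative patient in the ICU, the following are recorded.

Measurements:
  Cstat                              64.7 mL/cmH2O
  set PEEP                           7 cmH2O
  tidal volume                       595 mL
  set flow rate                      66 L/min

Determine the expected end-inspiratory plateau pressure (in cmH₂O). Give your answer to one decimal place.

Pplat = PEEP + Vt / Cstat = 7 + 595 / 64.7 = 7 + 9.196 = 16.196 cmH2O.

16.2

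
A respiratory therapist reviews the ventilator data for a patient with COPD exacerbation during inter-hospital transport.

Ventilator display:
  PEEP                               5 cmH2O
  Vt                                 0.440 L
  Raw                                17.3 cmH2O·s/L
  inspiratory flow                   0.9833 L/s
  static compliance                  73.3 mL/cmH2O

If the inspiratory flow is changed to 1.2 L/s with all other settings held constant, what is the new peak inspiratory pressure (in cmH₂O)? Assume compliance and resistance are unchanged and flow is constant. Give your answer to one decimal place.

PIP = Vt/C + R·V̇ + PEEP (constant-flow equation of motion).
Only the resistive term changes: ΔPIP = R × ΔV̇ = 17.3 × (1.2 − 0.9833) = 17.3 × 0.2167 = 3.749 cmH2O.
Original PIP = 440/73.3 + 17.3×0.9833 + 5 = 28.014 cmH2O; new PIP = 28.014 + (3.749) = 31.763 cmH2O.

31.8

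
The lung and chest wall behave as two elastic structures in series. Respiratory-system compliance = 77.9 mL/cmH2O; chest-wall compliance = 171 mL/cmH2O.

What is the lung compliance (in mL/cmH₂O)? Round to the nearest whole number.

1/CL = 1/Crs − 1/Ccw.
1/CL = 1/77.9 − 1/171 = 0.006989.
CL = 143.08 mL/cmH2O.

143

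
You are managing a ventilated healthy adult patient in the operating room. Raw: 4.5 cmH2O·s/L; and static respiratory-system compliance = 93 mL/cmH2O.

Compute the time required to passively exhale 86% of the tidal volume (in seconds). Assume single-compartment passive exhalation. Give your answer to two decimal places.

0.82

τ = R × C = 4.5 × 93 mL/cmH2O = 4.5 × 0.093 L/cmH2O = 0.4185 s.
Exhaled fraction f = 1 − e^(−t/τ) → t = −τ·ln(1 − f) = −0.4185·ln(0.14) = 0.8228 s.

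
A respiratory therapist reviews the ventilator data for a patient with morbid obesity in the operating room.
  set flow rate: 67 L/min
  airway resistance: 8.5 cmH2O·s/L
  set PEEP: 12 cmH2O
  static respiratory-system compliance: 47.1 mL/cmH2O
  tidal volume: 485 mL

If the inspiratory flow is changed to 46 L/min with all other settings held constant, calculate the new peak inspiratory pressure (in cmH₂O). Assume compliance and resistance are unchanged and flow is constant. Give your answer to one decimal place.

28.8

Flow: 67 L/min ÷ 60 = 1.1167 L/s.
New flow: 46 L/min ÷ 60 = 0.7667 L/s.
PIP = Vt/C + R·V̇ + PEEP (constant-flow equation of motion).
Only the resistive term changes: ΔPIP = R × ΔV̇ = 8.5 × (0.7667 − 1.1167) = 8.5 × -0.35 = -2.975 cmH2O.
Original PIP = 485/47.1 + 8.5×1.1167 + 12 = 31.789 cmH2O; new PIP = 31.789 + (-2.975) = 28.814 cmH2O.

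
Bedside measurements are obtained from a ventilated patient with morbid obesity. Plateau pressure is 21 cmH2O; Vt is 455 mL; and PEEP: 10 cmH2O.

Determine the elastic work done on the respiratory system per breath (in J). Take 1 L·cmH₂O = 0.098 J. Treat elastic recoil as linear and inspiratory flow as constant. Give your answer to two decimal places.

Elastic work ≈ ½ × (Pplat − PEEP) × Vt = 0.5 × (21 − 10) × 0.455 L = 0.5 × 11.0 × 0.455 = 2.503 L·cmH2O.
× 0.098 J/(L·cmH2O) → 0.2453 J.

0.25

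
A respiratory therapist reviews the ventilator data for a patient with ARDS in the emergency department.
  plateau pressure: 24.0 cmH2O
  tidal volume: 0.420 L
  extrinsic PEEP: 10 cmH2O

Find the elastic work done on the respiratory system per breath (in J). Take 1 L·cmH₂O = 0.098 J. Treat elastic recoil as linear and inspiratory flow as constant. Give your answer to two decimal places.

Elastic work ≈ ½ × (Pplat − PEEP) × Vt = 0.5 × (24.0 − 10) × 0.420 L = 0.5 × 14.0 × 0.420 = 2.94 L·cmH2O.
× 0.098 J/(L·cmH2O) → 0.2881 J.

0.29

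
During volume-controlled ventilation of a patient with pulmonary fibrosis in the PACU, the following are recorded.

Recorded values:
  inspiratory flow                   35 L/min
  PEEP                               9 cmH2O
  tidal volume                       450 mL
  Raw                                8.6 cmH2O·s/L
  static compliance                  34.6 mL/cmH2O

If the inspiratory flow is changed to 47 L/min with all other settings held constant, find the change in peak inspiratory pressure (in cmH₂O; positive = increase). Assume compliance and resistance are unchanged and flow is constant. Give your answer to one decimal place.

1.7

Flow: 35 L/min ÷ 60 = 0.5833 L/s.
New flow: 47 L/min ÷ 60 = 0.7833 L/s.
PIP = Vt/C + R·V̇ + PEEP (constant-flow equation of motion).
Only the resistive term changes: ΔPIP = R × ΔV̇ = 8.6 × (0.7833 − 0.5833) = 8.6 × 0.2 = 1.72 cmH2O.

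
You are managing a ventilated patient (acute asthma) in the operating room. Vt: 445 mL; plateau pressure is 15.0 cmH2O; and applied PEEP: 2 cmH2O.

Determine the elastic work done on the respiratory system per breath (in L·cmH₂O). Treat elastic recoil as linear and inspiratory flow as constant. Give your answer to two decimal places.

2.89

Elastic work ≈ ½ × (Pplat − PEEP) × Vt = 0.5 × (15.0 − 2) × 0.445 L = 0.5 × 13.0 × 0.445 = 2.893 L·cmH2O.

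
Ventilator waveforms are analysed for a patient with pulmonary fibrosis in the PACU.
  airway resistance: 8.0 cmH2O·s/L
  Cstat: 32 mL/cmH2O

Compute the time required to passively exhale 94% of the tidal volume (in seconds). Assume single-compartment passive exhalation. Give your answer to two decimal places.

τ = R × C = 8.0 × 32 mL/cmH2O = 8.0 × 0.032 L/cmH2O = 0.256 s.
Exhaled fraction f = 1 − e^(−t/τ) → t = −τ·ln(1 − f) = −0.256·ln(0.06) = 0.7202 s.

0.72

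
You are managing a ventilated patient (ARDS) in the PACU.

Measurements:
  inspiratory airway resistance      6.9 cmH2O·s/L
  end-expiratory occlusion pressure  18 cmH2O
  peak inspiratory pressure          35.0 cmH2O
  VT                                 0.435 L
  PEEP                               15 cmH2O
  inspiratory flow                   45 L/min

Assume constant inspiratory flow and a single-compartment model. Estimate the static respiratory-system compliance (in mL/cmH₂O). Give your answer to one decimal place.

Flow: 45 L/min ÷ 60 = 0.75 L/s.
Total PEEP = 18 cmH2O (set 15 + intrinsic 3); this is the baseline alveolar pressure.
Equation of motion (constant flow): PIP = Vt/C + R·V̇ + PEEP.
Vt/C = PIP − R·V̇ − PEEP = 35.0 − 6.9×0.75 − 18 = 35.0 − 5.175 − 18 = 11.825 cmH2O.
C = Vt / 11.825 = 435 / 11.825 = 36.786 mL/cmH2O.

36.8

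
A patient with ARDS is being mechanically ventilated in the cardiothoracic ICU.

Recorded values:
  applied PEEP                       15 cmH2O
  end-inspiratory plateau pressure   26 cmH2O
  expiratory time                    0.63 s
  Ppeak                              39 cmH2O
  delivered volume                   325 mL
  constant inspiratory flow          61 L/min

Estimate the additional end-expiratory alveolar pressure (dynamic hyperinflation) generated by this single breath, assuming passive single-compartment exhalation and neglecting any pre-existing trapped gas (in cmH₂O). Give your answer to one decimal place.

Flow: 61 L/min ÷ 60 = 1.0167 L/s.
R = (PIP − Pplat)/V̇ = (39 − 26) / 1.0167 = 13.0/1.0167 = 12.786 cmH2O·s/L.
C = Vt/(Pplat − PEEP) = 325.0 / (26 − 15) = 325.0/11.0 = 29.545 mL/cmH2O.
τ = R × C = 12.786 × 0.02955 L/cmH2O = 0.3778 s.
Fraction remaining = e^(−Te/τ) = e^(−0.63/0.3778) = 0.1887; trapped volume = 325.0 × 0.1887 = 61.328 mL.
Additional alveolar pressure from trapping ≈ V_trapped / C = 61.328 / 29.545 = 2.076 cmH2O.

2.1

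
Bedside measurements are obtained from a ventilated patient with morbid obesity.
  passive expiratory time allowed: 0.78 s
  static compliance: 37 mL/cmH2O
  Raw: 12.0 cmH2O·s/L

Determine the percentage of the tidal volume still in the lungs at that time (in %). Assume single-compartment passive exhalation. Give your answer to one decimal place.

17.3

τ = R × C = 12.0 × 37 mL/cmH2O = 12.0 × 0.037 L/cmH2O = 0.444 s.
Passive exhalation: V(t)/V₀ = e^(−t/τ) = e^(−0.78/0.444) = 0.1726.
Fraction remaining = 0.1726 → 17.26%.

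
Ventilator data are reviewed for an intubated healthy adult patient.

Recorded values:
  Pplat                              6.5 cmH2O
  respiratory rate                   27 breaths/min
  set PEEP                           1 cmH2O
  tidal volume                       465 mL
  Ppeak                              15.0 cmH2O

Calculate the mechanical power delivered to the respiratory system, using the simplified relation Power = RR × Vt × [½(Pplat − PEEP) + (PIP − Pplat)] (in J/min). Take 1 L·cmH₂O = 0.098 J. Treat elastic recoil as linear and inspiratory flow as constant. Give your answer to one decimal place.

Per-breath work = Vt × [½(Pplat−PEEP) + (PIP−Pplat)] = 0.465 × [0.5×5.5 + 8.5] = 0.465 × 11.25 = 5.231 L·cmH2O.
Power = 27 × 5.231 = 141.24 L·cmH2O/min.
× 0.098 J/(L·cmH2O) → 13.842 J/min.

13.8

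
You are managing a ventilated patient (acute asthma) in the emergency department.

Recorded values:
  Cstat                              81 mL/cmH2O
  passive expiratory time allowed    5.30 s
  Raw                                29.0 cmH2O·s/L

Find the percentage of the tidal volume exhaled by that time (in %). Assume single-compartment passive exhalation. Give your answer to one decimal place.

89.5

τ = R × C = 29.0 × 81 mL/cmH2O = 29.0 × 0.081 L/cmH2O = 2.349 s.
Passive exhalation: V(t)/V₀ = e^(−t/τ) = e^(−5.30/2.349) = 0.1047.
Fraction exhaled = 1 − 0.1047 = 0.8953 → 89.53%.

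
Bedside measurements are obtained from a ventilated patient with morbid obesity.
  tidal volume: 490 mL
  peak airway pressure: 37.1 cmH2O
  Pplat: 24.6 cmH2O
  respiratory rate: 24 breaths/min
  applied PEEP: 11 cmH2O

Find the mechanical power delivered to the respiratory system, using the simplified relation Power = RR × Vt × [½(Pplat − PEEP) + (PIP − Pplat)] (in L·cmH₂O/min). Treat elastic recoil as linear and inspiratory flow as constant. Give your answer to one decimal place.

227.0

Per-breath work = Vt × [½(Pplat−PEEP) + (PIP−Pplat)] = 0.490 × [0.5×13.6 + 12.5] = 0.490 × 19.3 = 9.457 L·cmH2O.
Power = 24 × 9.457 = 226.97 L·cmH2O/min.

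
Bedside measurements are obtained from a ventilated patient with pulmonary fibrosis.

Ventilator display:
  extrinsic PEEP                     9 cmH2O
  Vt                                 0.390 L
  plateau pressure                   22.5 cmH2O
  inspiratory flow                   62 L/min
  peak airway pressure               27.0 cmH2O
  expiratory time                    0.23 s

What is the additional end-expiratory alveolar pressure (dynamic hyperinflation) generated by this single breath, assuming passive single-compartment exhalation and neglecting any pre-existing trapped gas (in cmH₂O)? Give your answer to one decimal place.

Flow: 62 L/min ÷ 60 = 1.0333 L/s.
R = (PIP − Pplat)/V̇ = (27.0 − 22.5) / 1.0333 = 4.5/1.0333 = 4.355 cmH2O·s/L.
C = Vt/(Pplat − PEEP) = 390.0 / (22.5 − 9) = 390.0/13.5 = 28.889 mL/cmH2O.
τ = R × C = 4.355 × 0.02889 L/cmH2O = 0.1258 s.
Fraction remaining = e^(−Te/τ) = e^(−0.23/0.1258) = 0.1607; trapped volume = 390.0 × 0.1607 = 62.673 mL.
Additional alveolar pressure from trapping ≈ V_trapped / C = 62.673 / 28.889 = 2.169 cmH2O.

2.2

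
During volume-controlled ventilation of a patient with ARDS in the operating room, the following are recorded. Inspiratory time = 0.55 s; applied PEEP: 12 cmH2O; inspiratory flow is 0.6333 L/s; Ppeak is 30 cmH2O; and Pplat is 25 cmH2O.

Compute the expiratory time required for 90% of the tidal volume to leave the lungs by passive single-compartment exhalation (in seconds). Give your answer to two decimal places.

0.49

Vt = flow × Ti = 0.6333 L/s × 0.55 s × 1000 mL/L = 348.32 mL.
R = (PIP − Pplat)/V̇ = (30 − 25) / 0.6333 = 5.0/0.6333 = 7.895 cmH2O·s/L.
C = Vt/(Pplat − PEEP) = 348.32 / (25 − 12) = 348.32/13.0 = 26.794 mL/cmH2O.
τ = R × C = 7.895 × 0.02679 L/cmH2O = 0.2115 s.
t = −τ·ln(1 − 0.90) = −0.2115·ln(0.1) = 0.487 s.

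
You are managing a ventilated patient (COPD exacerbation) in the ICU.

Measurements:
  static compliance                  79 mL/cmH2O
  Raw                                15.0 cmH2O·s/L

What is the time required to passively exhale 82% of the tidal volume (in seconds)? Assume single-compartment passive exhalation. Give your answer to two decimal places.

2.03

τ = R × C = 15.0 × 79 mL/cmH2O = 15.0 × 0.079 L/cmH2O = 1.185 s.
Exhaled fraction f = 1 − e^(−t/τ) → t = −τ·ln(1 − f) = −1.185·ln(0.18) = 2.032 s.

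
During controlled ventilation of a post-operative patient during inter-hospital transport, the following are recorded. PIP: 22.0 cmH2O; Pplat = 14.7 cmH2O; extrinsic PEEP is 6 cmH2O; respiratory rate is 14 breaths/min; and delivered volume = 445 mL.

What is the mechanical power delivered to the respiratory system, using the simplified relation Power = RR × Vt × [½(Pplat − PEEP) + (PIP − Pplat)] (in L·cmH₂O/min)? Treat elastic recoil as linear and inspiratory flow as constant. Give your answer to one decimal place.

Per-breath work = Vt × [½(Pplat−PEEP) + (PIP−Pplat)] = 0.445 × [0.5×8.7 + 7.3] = 0.445 × 11.65 = 5.184 L·cmH2O.
Power = 14 × 5.184 = 72.576 L·cmH2O/min.

72.6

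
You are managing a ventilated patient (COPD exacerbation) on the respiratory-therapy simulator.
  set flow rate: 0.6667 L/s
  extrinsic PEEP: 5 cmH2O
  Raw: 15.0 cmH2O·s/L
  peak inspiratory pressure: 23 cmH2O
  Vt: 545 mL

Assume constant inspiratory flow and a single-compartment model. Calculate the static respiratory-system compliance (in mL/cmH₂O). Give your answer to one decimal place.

Equation of motion (constant flow): PIP = Vt/C + R·V̇ + PEEP.
Vt/C = PIP − R·V̇ − PEEP = 23 − 15.0×0.6667 − 5 = 23 − 10.001 − 5 = 7.999 cmH2O.
C = Vt / 7.999 = 545 / 7.999 = 68.134 mL/cmH2O.

68.1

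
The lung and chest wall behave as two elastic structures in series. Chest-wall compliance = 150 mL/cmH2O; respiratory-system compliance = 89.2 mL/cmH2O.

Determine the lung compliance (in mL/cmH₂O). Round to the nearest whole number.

1/CL = 1/Crs − 1/Ccw.
1/CL = 1/89.2 − 1/150 = 0.004544.
CL = 220.07 mL/cmH2O.

220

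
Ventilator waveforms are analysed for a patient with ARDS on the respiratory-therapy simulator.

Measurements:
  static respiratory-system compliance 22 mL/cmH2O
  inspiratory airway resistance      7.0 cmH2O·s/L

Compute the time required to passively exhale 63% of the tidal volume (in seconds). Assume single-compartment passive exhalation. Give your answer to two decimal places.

τ = R × C = 7.0 × 22 mL/cmH2O = 7.0 × 0.022 L/cmH2O = 0.154 s.
Exhaled fraction f = 1 − e^(−t/τ) → t = −τ·ln(1 − f) = −0.154·ln(0.37) = 0.1531 s.

0.15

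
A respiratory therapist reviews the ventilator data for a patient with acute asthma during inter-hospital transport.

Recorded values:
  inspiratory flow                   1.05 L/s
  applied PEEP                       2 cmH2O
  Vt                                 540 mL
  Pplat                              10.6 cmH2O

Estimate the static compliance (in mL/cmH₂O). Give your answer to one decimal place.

62.8

Cstat = Vt / (Pplat − PEEP) = 540 / (10.6 − 2) = 540 / 8.6 = 62.791 mL/cmH2O.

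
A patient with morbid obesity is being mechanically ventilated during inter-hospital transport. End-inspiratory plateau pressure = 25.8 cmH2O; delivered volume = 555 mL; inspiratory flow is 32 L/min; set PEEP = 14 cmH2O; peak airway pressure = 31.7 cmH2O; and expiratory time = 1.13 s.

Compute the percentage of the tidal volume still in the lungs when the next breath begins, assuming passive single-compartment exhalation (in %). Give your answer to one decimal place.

11.4

Flow: 32 L/min ÷ 60 = 0.5333 L/s.
R = (PIP − Pplat)/V̇ = (31.7 − 25.8) / 0.5333 = 5.9/0.5333 = 11.063 cmH2O·s/L.
C = Vt/(Pplat − PEEP) = 555.0 / (25.8 − 14) = 555.0/11.8 = 47.034 mL/cmH2O.
τ = R × C = 11.063 × 0.04703 L/cmH2O = 0.5203 s.
Fraction remaining at end-expiration = e^(−Te/τ) = e^(−1.13/0.5203) = 0.114 → 11.4%.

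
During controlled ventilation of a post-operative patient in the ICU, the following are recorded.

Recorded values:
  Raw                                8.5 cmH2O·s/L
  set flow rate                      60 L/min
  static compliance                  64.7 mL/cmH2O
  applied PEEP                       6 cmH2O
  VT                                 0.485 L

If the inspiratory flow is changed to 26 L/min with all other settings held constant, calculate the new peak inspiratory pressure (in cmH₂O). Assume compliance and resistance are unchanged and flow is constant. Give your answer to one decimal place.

17.2

Flow: 60 L/min ÷ 60 = 1 L/s.
New flow: 26 L/min ÷ 60 = 0.4333 L/s.
PIP = Vt/C + R·V̇ + PEEP (constant-flow equation of motion).
Only the resistive term changes: ΔPIP = R × ΔV̇ = 8.5 × (0.4333 − 1) = 8.5 × -0.5667 = -4.817 cmH2O.
Original PIP = 485/64.7 + 8.5×1 + 6 = 21.996 cmH2O; new PIP = 21.996 + (-4.817) = 17.179 cmH2O.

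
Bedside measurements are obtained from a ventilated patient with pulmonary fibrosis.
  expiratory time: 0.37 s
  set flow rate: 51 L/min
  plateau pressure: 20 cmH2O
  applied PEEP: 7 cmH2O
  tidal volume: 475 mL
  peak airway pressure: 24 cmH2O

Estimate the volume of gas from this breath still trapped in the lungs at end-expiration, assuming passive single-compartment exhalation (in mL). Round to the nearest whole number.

Flow: 51 L/min ÷ 60 = 0.85 L/s.
R = (PIP − Pplat)/V̇ = (24 − 20) / 0.85 = 4.0/0.85 = 4.706 cmH2O·s/L.
C = Vt/(Pplat − PEEP) = 475.0 / (20 − 7) = 475.0/13.0 = 36.538 mL/cmH2O.
τ = R × C = 4.706 × 0.03654 L/cmH2O = 0.172 s.
Fraction remaining = e^(−Te/τ) = e^(−0.37/0.172) = 0.1163.
Trapped volume = 475.0 × 0.1163 = 55.243 mL.

55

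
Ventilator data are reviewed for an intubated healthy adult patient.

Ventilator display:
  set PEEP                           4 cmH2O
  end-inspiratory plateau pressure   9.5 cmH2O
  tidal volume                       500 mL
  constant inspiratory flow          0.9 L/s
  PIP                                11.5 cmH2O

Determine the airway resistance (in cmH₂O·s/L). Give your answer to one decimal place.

Raw = (PIP − Pplat) / flow = (11.5 − 9.5) / 0.9 = 2.0 / 0.9 = 2.222 cmH2O·s/L.

2.2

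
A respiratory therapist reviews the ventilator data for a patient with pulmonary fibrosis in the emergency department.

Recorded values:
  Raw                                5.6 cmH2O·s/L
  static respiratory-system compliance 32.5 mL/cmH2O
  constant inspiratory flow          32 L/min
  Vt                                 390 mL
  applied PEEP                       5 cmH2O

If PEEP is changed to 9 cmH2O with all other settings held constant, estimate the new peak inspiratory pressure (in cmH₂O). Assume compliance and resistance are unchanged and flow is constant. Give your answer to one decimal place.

Flow: 32 L/min ÷ 60 = 0.5333 L/s.
PIP = Vt/C + R·V̇ + PEEP (constant-flow equation of motion).
Only the baseline term changes: ΔPIP = ΔPEEP = 9 − 5 = 4.0 cmH2O.
Original PIP = 390/32.5 + 5.6×0.5333 + 5 = 19.986 cmH2O; new PIP = 19.986 + (4.0) = 23.986 cmH2O.

24.0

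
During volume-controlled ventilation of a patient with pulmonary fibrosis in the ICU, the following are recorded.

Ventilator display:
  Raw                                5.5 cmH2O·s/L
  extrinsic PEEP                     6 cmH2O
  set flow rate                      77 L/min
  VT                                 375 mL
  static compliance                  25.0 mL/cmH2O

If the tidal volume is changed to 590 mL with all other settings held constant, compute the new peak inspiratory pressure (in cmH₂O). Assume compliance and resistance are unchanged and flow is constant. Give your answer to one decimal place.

Flow: 77 L/min ÷ 60 = 1.2833 L/s.
PIP = Vt/C + R·V̇ + PEEP (constant-flow equation of motion).
Only the elastic term changes: ΔPIP = ΔVt / C = (590 − 375) / 25.0 = 8.6 cmH2O.
Original PIP = 375/25.0 + 5.5×1.2833 + 6 = 28.058 cmH2O; new PIP = 28.058 + (8.6) = 36.658 cmH2O.

36.7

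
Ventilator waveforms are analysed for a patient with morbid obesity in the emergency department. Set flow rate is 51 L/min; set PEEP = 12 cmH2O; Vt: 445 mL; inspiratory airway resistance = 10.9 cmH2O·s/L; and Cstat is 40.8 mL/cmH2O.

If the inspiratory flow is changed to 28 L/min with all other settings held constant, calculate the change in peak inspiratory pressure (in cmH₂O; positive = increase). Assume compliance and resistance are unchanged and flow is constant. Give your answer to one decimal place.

Flow: 51 L/min ÷ 60 = 0.85 L/s.
New flow: 28 L/min ÷ 60 = 0.4667 L/s.
PIP = Vt/C + R·V̇ + PEEP (constant-flow equation of motion).
Only the resistive term changes: ΔPIP = R × ΔV̇ = 10.9 × (0.4667 − 0.85) = 10.9 × -0.3833 = -4.178 cmH2O.

-4.2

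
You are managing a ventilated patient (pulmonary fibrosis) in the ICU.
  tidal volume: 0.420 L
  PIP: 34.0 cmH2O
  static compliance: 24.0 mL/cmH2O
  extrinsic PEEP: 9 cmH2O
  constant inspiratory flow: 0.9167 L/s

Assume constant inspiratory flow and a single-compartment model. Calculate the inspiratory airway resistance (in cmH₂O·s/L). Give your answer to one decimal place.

8.2

Equation of motion (constant flow): PIP = Vt/C + R·V̇ + PEEP.
R·V̇ = PIP − Vt/C − PEEP = 34.0 − 420/24.0 − 9 = 34.0 − 17.5 − 9 = 7.5 cmH2O.
R = 7.5 / 0.9167 = 8.182 cmH2O·s/L.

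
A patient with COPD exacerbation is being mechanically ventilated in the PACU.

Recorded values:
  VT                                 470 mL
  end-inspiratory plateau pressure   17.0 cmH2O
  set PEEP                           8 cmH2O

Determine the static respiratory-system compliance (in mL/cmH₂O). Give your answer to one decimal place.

Cstat = Vt / (Pplat − PEEP) = 470 / (17.0 − 8) = 470 / 9.0 = 52.222 mL/cmH2O.

52.2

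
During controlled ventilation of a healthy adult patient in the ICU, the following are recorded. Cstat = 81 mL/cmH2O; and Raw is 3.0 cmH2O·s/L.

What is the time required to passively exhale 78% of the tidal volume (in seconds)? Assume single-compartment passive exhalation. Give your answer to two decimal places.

τ = R × C = 3.0 × 81 mL/cmH2O = 3.0 × 0.081 L/cmH2O = 0.243 s.
Exhaled fraction f = 1 − e^(−t/τ) → t = −τ·ln(1 − f) = −0.243·ln(0.22) = 0.3679 s.

0.37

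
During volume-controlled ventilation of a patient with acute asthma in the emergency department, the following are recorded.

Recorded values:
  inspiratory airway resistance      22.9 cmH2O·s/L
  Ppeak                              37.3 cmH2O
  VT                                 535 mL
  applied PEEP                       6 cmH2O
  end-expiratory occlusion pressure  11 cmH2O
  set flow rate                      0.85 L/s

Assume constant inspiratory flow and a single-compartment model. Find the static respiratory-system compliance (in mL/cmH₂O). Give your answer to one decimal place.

Total PEEP = 11 cmH2O (set 6 + intrinsic 5); this is the baseline alveolar pressure.
Equation of motion (constant flow): PIP = Vt/C + R·V̇ + PEEP.
Vt/C = PIP − R·V̇ − PEEP = 37.3 − 22.9×0.85 − 11 = 37.3 − 19.465 − 11 = 6.835 cmH2O.
C = Vt / 6.835 = 535 / 6.835 = 78.274 mL/cmH2O.

78.3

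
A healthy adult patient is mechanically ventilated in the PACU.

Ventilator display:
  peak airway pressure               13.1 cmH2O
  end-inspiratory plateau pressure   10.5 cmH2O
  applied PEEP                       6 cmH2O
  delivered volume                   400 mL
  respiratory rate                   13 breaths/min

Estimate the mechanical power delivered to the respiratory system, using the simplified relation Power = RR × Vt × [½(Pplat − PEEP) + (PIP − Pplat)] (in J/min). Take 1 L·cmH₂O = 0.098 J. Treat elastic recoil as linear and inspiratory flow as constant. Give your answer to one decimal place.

2.5

Per-breath work = Vt × [½(Pplat−PEEP) + (PIP−Pplat)] = 0.400 × [0.5×4.5 + 2.6] = 0.400 × 4.85 = 1.94 L·cmH2O.
Power = 13 × 1.94 = 25.22 L·cmH2O/min.
× 0.098 J/(L·cmH2O) → 2.472 J/min.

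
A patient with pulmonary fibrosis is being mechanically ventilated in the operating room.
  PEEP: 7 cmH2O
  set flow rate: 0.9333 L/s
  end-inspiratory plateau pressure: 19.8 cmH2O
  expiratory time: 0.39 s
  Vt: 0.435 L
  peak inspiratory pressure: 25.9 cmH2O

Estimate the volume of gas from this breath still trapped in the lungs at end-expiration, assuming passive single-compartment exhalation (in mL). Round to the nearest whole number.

75

R = (PIP − Pplat)/V̇ = (25.9 − 19.8) / 0.9333 = 6.1/0.9333 = 6.536 cmH2O·s/L.
C = Vt/(Pplat − PEEP) = 435.0 / (19.8 − 7) = 435.0/12.8 = 33.984 mL/cmH2O.
τ = R × C = 6.536 × 0.03398 L/cmH2O = 0.2221 s.
Fraction remaining = e^(−Te/τ) = e^(−0.39/0.2221) = 0.1727.
Trapped volume = 435.0 × 0.1727 = 75.125 mL.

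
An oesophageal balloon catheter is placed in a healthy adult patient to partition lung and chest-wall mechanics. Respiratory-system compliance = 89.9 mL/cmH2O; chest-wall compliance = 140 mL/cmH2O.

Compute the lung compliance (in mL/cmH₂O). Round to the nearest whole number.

1/CL = 1/Crs − 1/Ccw.
1/CL = 1/89.9 − 1/140 = 0.003981.
CL = 251.19 mL/cmH2O.

251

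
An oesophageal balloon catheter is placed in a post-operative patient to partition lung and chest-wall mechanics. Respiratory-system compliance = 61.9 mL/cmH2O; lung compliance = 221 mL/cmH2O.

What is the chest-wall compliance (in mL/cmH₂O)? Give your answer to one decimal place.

86.0

1/Ccw = 1/Crs − 1/CL.
1/Ccw = 1/61.9 − 1/221 = 0.01163.
Ccw = 85.985 mL/cmH2O.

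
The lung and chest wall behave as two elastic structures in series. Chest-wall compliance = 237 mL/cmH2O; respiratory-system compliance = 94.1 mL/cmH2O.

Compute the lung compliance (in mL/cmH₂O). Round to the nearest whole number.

156

1/CL = 1/Crs − 1/Ccw.
1/CL = 1/94.1 − 1/237 = 0.006408.
CL = 156.05 mL/cmH2O.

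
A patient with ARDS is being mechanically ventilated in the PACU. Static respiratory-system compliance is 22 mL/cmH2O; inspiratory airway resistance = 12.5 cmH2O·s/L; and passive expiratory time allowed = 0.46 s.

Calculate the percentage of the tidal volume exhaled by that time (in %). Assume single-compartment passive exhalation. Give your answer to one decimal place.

τ = R × C = 12.5 × 22 mL/cmH2O = 12.5 × 0.022 L/cmH2O = 0.275 s.
Passive exhalation: V(t)/V₀ = e^(−t/τ) = e^(−0.46/0.275) = 0.1877.
Fraction exhaled = 1 − 0.1877 = 0.8123 → 81.23%.

81.2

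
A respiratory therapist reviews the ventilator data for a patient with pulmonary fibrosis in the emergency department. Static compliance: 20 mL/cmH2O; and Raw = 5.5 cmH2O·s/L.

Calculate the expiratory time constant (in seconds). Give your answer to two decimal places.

0.11

τ = R × C = 5.5 × 20 mL/cmH2O = 5.5 × 0.020 L/cmH2O = 0.11 s.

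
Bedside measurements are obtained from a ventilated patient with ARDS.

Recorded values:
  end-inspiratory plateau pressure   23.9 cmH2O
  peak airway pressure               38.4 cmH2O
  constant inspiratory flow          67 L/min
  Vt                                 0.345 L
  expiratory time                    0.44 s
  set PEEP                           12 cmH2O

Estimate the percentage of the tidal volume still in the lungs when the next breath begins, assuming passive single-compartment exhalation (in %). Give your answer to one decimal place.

31.1

Flow: 67 L/min ÷ 60 = 1.1167 L/s.
R = (PIP − Pplat)/V̇ = (38.4 − 23.9) / 1.1167 = 14.5/1.1167 = 12.985 cmH2O·s/L.
C = Vt/(Pplat − PEEP) = 345.0 / (23.9 − 12) = 345.0/11.9 = 28.992 mL/cmH2O.
τ = R × C = 12.985 × 0.02899 L/cmH2O = 0.3764 s.
Fraction remaining at end-expiration = e^(−Te/τ) = e^(−0.44/0.3764) = 0.3107 → 31.07%.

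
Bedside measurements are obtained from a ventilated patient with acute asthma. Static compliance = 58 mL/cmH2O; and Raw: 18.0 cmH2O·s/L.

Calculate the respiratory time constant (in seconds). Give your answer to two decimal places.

τ = R × C = 18.0 × 58 mL/cmH2O = 18.0 × 0.058 L/cmH2O = 1.044 s.

1.04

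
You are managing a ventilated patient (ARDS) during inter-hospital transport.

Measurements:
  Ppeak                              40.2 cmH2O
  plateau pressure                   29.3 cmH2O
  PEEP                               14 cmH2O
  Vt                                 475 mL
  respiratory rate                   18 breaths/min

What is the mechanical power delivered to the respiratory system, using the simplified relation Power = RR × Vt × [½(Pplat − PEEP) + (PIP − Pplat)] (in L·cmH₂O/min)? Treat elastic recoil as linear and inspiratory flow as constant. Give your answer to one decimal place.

158.6

Per-breath work = Vt × [½(Pplat−PEEP) + (PIP−Pplat)] = 0.475 × [0.5×15.3 + 10.9] = 0.475 × 18.55 = 8.811 L·cmH2O.
Power = 18 × 8.811 = 158.6 L·cmH2O/min.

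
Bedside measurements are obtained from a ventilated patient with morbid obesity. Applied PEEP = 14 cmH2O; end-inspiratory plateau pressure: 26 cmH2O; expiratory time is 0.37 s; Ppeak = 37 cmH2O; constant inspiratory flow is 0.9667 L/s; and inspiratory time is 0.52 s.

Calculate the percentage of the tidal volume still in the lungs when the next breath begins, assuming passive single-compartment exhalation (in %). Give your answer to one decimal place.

46.0

Vt = flow × Ti = 0.9667 L/s × 0.52 s × 1000 mL/L = 502.68 mL.
R = (PIP − Pplat)/V̇ = (37 − 26) / 0.9667 = 11.0/0.9667 = 11.379 cmH2O·s/L.
C = Vt/(Pplat − PEEP) = 502.68 / (26 − 14) = 502.68/12.0 = 41.89 mL/cmH2O.
τ = R × C = 11.379 × 0.04189 L/cmH2O = 0.4767 s.
Fraction remaining at end-expiration = e^(−Te/τ) = e^(−0.37/0.4767) = 0.4602 → 46.02%.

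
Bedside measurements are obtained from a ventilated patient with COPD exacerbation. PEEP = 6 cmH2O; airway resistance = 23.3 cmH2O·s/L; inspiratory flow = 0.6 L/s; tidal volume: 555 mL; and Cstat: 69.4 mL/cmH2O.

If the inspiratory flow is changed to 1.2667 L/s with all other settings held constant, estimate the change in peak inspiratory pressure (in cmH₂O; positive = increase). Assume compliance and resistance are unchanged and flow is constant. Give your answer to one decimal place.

15.5

PIP = Vt/C + R·V̇ + PEEP (constant-flow equation of motion).
Only the resistive term changes: ΔPIP = R × ΔV̇ = 23.3 × (1.2667 − 0.6) = 23.3 × 0.6667 = 15.534 cmH2O.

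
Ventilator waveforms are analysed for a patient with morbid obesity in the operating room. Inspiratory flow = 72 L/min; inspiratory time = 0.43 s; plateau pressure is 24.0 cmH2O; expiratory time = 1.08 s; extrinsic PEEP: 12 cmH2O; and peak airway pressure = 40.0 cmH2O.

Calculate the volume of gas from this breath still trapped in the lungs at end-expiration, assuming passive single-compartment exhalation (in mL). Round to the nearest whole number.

Flow: 72 L/min ÷ 60 = 1.2 L/s.
Vt = flow × Ti = 1.2 L/s × 0.43 s × 1000 mL/L = 516.0 mL.
R = (PIP − Pplat)/V̇ = (40.0 − 24.0) / 1.2 = 16.0/1.2 = 13.333 cmH2O·s/L.
C = Vt/(Pplat − PEEP) = 516.0 / (24.0 − 12) = 516.0/12.0 = 43.0 mL/cmH2O.
τ = R × C = 13.333 × 0.043 L/cmH2O = 0.5733 s.
Fraction remaining = e^(−Te/τ) = e^(−1.08/0.5733) = 0.152.
Trapped volume = 516.0 × 0.152 = 78.432 mL.

78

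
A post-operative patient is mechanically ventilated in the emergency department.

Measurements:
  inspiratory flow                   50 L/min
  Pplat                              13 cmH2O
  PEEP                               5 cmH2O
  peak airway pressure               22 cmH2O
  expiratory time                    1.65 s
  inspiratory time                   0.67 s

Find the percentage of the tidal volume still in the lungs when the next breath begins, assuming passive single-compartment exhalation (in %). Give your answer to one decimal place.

Flow: 50 L/min ÷ 60 = 0.8333 L/s.
Vt = flow × Ti = 0.8333 L/s × 0.67 s × 1000 mL/L = 558.31 mL.
R = (PIP − Pplat)/V̇ = (22 − 13) / 0.8333 = 9.0/0.8333 = 10.8 cmH2O·s/L.
C = Vt/(Pplat − PEEP) = 558.31 / (13 − 5) = 558.31/8.0 = 69.789 mL/cmH2O.
τ = R × C = 10.8 × 0.06979 L/cmH2O = 0.7537 s.
Fraction remaining at end-expiration = e^(−Te/τ) = e^(−1.65/0.7537) = 0.112 → 11.2%.

11.2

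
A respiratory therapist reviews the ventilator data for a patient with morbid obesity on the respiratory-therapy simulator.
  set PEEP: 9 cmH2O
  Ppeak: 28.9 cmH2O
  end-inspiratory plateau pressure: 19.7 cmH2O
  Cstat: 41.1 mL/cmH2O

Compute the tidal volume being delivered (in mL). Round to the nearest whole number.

440

Vt = Cstat × (Pplat − PEEP) = 41.1 × (19.7 − 9) = 41.1 × 10.7 = 439.77 mL.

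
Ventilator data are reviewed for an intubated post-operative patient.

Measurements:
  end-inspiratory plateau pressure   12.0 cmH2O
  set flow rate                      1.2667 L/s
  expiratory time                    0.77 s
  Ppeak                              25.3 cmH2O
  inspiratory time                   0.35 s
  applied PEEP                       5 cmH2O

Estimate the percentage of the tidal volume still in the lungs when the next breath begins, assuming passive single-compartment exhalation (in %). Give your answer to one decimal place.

31.4

Vt = flow × Ti = 1.2667 L/s × 0.35 s × 1000 mL/L = 443.35 mL.
R = (PIP − Pplat)/V̇ = (25.3 − 12.0) / 1.2667 = 13.3/1.2667 = 10.5 cmH2O·s/L.
C = Vt/(Pplat − PEEP) = 443.35 / (12.0 − 5) = 443.35/7.0 = 63.336 mL/cmH2O.
τ = R × C = 10.5 × 0.06334 L/cmH2O = 0.6651 s.
Fraction remaining at end-expiration = e^(−Te/τ) = e^(−0.77/0.6651) = 0.3142 → 31.42%.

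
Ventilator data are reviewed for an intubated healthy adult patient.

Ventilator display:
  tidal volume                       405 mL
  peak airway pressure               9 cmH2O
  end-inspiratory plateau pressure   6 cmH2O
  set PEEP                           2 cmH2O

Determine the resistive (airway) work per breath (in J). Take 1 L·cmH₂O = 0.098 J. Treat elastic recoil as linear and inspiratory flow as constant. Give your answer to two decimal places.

0.12

With constant inspiratory flow the resistive pressure is constant at PIP − Pplat = 9 − 6 = 3.0 cmH2O, so resistive work = 3.0 × 0.405 = 1.215 L·cmH2O.
× 0.098 J/(L·cmH2O) → 0.1191 J.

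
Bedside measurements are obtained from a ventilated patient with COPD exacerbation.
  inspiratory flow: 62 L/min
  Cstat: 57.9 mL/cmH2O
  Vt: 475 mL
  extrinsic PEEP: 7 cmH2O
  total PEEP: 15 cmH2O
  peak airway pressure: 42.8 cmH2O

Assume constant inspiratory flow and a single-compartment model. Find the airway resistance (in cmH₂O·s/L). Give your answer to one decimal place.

Flow: 62 L/min ÷ 60 = 1.0333 L/s.
Total PEEP = 15 cmH2O (set 7 + intrinsic 8); this is the baseline alveolar pressure.
Equation of motion (constant flow): PIP = Vt/C + R·V̇ + PEEP.
R·V̇ = PIP − Vt/C − PEEP = 42.8 − 475/57.9 − 15 = 42.8 − 8.204 − 15 = 19.596 cmH2O.
R = 19.596 / 1.0333 = 18.964 cmH2O·s/L.

19.0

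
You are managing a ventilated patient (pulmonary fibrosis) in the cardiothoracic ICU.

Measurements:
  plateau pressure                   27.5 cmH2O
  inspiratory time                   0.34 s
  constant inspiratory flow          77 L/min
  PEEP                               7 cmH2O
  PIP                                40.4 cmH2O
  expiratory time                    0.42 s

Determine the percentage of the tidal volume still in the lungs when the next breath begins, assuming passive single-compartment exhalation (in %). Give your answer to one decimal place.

Flow: 77 L/min ÷ 60 = 1.2833 L/s.
Vt = flow × Ti = 1.2833 L/s × 0.34 s × 1000 mL/L = 436.32 mL.
R = (PIP − Pplat)/V̇ = (40.4 − 27.5) / 1.2833 = 12.9/1.2833 = 10.052 cmH2O·s/L.
C = Vt/(Pplat − PEEP) = 436.32 / (27.5 − 7) = 436.32/20.5 = 21.284 mL/cmH2O.
τ = R × C = 10.052 × 0.02128 L/cmH2O = 0.2139 s.
Fraction remaining at end-expiration = e^(−Te/τ) = e^(−0.42/0.2139) = 0.1404 → 14.04%.

14.0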